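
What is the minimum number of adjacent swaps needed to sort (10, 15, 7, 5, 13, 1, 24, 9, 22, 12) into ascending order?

Each adjacent swap fixes exactly one inversion, so the minimum swap count equals the number of inversions.
Count inversions — for each element, later elements that are smaller:
10: 7, 5, 1, 9 → 4
15: 7, 5, 13, 1, 9, 12 → 6
7: 5, 1 → 2
5: 1 → 1
13: 1, 9, 12 → 3
1: none → 0
24: 9, 22, 12 → 3
9: none → 0
22: 12 → 1
12: none → 0
Total inversions: 4 + 6 + 2 + 1 + 3 + 0 + 3 + 0 + 1 + 0 = 20

There are 20 swaps.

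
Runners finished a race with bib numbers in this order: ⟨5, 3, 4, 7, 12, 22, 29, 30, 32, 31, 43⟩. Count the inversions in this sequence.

3

Sweep left to right; for each value list the smaller values that follow it:
5: 2
3: 0
4: 0
7: 0
12: 0
22: 0
29: 0
30: 0
32: 1
31: 0
43: 0
Sum: 2 + 0 + 0 + 0 + 0 + 0 + 0 + 0 + 1 + 0 + 0 = 3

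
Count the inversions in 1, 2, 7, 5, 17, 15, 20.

Inversion pairs (indices are 1-based):
(3,4): 7 > 5
(5,6): 17 > 15
That's 2 pairs.

Out-of-order pairs: 2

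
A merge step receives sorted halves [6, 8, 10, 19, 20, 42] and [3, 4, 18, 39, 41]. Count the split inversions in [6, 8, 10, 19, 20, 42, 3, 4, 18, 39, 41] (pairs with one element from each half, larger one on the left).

Take each right-half value and tally the left-half values above it:
r = 3: 6, 8, 10, 19, 20, 42 → 6
r = 4: 6, 8, 10, 19, 20, 42 → 6
r = 18: 19, 20, 42 → 3
r = 39: 42 → 1
r = 41: 42 → 1
Cross-inversions: 6 + 6 + 3 + 1 + 1 = 17

There are 17 cross-inversions.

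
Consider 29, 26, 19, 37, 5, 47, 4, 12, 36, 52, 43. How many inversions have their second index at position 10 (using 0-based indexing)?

2 such elements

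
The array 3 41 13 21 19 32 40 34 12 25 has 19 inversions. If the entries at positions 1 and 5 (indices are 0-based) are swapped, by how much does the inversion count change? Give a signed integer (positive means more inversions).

-1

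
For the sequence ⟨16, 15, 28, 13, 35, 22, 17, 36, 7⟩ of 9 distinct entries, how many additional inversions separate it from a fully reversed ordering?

Maximum inversions for 9 distinct elements is C(9, 2) = 9·8/2 = 36.
Current inversions — for each element, count later smaller elements:
16: 3
15: 2
28: 4
13: 1
35: 3
22: 2
17: 1
36: 1
7: 0
Current total: 3 + 2 + 4 + 1 + 3 + 2 + 1 + 1 + 0 = 17
Shortfall: 36 − 17 = 19

19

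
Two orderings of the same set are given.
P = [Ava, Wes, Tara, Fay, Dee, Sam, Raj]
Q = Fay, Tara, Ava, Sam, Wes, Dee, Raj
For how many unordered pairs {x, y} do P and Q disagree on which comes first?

7 disagreeing pairs

Assign each item its position (1..7) in the first ordering, then rewrite the second ordering as that position sequence:
positions: Ava→1, Wes→2, Tara→3, Fay→4, Dee→5, Sam→6, Raj→7
second ordering as positions: [4, 3, 1, 6, 2, 5, 7]
Discordant pairs = inversions in this position sequence.
4: 3, 1, 2 → 3
3: 1, 2 → 2
1: 0
6: 2, 5 → 2
2: 0
5: 0
7: 0
Total: 3 + 2 + 0 + 2 + 0 + 0 + 0 = 7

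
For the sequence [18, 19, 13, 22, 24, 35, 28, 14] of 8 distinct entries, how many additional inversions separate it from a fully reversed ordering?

19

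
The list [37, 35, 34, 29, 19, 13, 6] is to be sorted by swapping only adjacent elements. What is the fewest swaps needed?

Each adjacent swap fixes exactly one inversion, so the minimum swap count equals the number of inversions.
Count inversions — for each element, later elements that are smaller:
37: 35, 34, 29, 19, 13, 6 → 6
35: 34, 29, 19, 13, 6 → 5
34: 29, 19, 13, 6 → 4
29: 19, 13, 6 → 3
19: 13, 6 → 2
13: 6 → 1
6: none → 0
Total inversions: 6 + 5 + 4 + 3 + 2 + 1 + 0 = 21

There are 21 swaps.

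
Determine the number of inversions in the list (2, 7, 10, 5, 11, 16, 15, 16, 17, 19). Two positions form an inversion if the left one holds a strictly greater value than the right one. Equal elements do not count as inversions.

Count, for each position, how many later elements it exceeds:
2 → none → 0
7 → 5 → 1
10 → 5 → 1
5 → none → 0
11 → none → 0
16 → 15 → 1
15 → none → 0
16 → none → 0
17 → none → 0
19 → none → 0
Sum: 0 + 1 + 1 + 0 + 0 + 1 + 0 + 0 + 0 + 0 = 3

3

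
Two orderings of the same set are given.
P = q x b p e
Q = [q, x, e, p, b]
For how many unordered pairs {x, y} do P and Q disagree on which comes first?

3

Assign each item its position (1..5) in the first ordering, then rewrite the second ordering as that position sequence:
positions: q→1, x→2, b→3, p→4, e→5
second ordering as positions: [1, 2, 5, 4, 3]
Discordant pairs = inversions in this position sequence.
1: 0
2: 0
5: 4, 3 → 2
4: 3 → 1
3: 0
Total: 0 + 0 + 2 + 1 + 0 = 3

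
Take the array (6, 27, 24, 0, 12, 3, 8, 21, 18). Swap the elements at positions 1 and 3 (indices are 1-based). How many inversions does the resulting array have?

19

Positions 1 and 3 hold 6 and 24; after swapping, the array is [24, 27, 6, 0, 12, 3, 8, 21, 18].
Element-by-element contributions:
24 → 6, 0, 12, 3, 8, 21, 18 → 7
27 → 6, 0, 12, 3, 8, 21, 18 → 7
6 → 0, 3 → 2
0 → none → 0
12 → 3, 8 → 2
3 → none → 0
8 → none → 0
21 → 18 → 1
18 → none → 0
Sum: 7 + 7 + 2 + 0 + 2 + 0 + 0 + 1 + 0 = 19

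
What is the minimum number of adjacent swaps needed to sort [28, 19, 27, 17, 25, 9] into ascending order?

There are 12 swaps.

Minimum adjacent swaps = number of inversions (each swap of adjacent out-of-order elements removes one inversion and no swap can remove more).
Count inversions — for each element, later elements that are smaller:
28: 19, 27, 17, 25, 9 → 5
19: 17, 9 → 2
27: 17, 25, 9 → 3
17: 9 → 1
25: 9 → 1
9: none → 0
Total inversions: 5 + 2 + 3 + 1 + 1 + 0 = 12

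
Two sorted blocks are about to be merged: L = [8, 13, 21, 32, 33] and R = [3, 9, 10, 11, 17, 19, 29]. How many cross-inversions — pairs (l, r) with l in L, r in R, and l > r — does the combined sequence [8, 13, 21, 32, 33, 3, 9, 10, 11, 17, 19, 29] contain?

25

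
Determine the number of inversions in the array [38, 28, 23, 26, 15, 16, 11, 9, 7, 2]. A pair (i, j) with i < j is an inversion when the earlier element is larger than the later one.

Count, for each position, how many later elements it exceeds:
38: 9
28: 8
23: 6
26: 6
15: 4
16: 4
11: 3
9: 2
7: 1
2: 0
Sum: 9 + 8 + 6 + 6 + 4 + 4 + 3 + 2 + 1 + 0 = 43

43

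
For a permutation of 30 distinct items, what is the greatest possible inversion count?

435 inversions

The maximum occurs when the array is in strictly decreasing order: every one of the C(30, 2) pairs is inverted.
C(30, 2) = 30·29/2 = 435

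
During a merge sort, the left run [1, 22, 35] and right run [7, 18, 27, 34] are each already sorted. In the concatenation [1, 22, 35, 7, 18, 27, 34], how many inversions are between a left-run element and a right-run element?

6

For each element r of the right run, count left-run elements greater than r:
r = 7: 22, 35 → 2
r = 18: 22, 35 → 2
r = 27: 35 → 1
r = 34: 35 → 1
Cross-inversions: 2 + 2 + 1 + 1 = 6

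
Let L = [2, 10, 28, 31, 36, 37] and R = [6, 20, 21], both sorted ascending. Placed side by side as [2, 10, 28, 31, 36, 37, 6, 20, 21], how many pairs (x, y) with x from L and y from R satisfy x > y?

Count, for every r in R, how many entries of L exceed r:
r = 6: 10, 28, 31, 36, 37 → 5
r = 20: 28, 31, 36, 37 → 4
r = 21: 28, 31, 36, 37 → 4
Cross-inversions: 5 + 4 + 4 = 13

13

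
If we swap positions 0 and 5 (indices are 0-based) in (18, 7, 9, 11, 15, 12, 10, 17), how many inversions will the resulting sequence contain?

8 inversions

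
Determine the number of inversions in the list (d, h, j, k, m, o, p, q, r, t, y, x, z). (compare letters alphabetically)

Sweep left to right; for each value list the smaller values that follow it:
d → none → 0
h → none → 0
j → none → 0
k → none → 0
m → none → 0
o → none → 0
p → none → 0
q → none → 0
r → none → 0
t → none → 0
y → x → 1
x → none → 0
z → none → 0
Sum: 0 + 0 + 0 + 0 + 0 + 0 + 0 + 0 + 0 + 0 + 1 + 0 + 0 = 1

There is 1 inversion.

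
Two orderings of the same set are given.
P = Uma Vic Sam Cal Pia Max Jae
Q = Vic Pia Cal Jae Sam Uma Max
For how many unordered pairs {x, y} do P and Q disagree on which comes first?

There are 10 disagreeing pairs.

Assign each item its position (1..7) in the first ordering, then rewrite the second ordering as that position sequence:
positions: Uma→1, Vic→2, Sam→3, Cal→4, Pia→5, Max→6, Jae→7
second ordering as positions: [2, 5, 4, 7, 3, 1, 6]
Discordant pairs = inversions in this position sequence.
2: 1 → 1
5: 4, 3, 1 → 3
4: 3, 1 → 2
7: 3, 1, 6 → 3
3: 1 → 1
1: 0
6: 0
Total: 1 + 3 + 2 + 3 + 1 + 0 + 0 = 10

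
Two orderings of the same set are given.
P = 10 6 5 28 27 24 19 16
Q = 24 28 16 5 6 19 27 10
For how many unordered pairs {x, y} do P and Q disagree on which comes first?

Disagreeing pairs: 19

Assign each item its position (1..8) in the first ordering, then rewrite the second ordering as that position sequence:
positions: 10→1, 6→2, 5→3, 28→4, 27→5, 24→6, 19→7, 16→8
second ordering as positions: [6, 4, 8, 3, 2, 7, 5, 1]
Discordant pairs = inversions in this position sequence.
6: 4, 3, 2, 5, 1 → 5
4: 3, 2, 1 → 3
8: 3, 2, 7, 5, 1 → 5
3: 2, 1 → 2
2: 1 → 1
7: 5, 1 → 2
5: 1 → 1
1: 0
Total: 5 + 3 + 5 + 2 + 1 + 2 + 1 + 0 = 19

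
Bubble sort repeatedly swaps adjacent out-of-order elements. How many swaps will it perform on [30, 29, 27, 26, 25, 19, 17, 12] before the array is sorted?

28

Minimum adjacent swaps = number of inversions (each swap of adjacent out-of-order elements removes one inversion and no swap can remove more).
Count inversions — for each element, later elements that are smaller:
30: 29, 27, 26, 25, 19, 17, 12 → 7
29: 27, 26, 25, 19, 17, 12 → 6
27: 26, 25, 19, 17, 12 → 5
26: 25, 19, 17, 12 → 4
25: 19, 17, 12 → 3
19: 17, 12 → 2
17: 12 → 1
12: none → 0
Total inversions: 7 + 6 + 5 + 4 + 3 + 2 + 1 + 0 = 28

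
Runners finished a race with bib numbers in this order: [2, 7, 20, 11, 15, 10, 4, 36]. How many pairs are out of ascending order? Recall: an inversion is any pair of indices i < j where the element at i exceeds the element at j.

Count, for each position, how many later elements it exceeds:
2 → none → 0
7 → 4 → 1
20 → 11, 15, 10, 4 → 4
11 → 10, 4 → 2
15 → 10, 4 → 2
10 → 4 → 1
4 → none → 0
36 → none → 0
Sum: 0 + 1 + 4 + 2 + 2 + 1 + 0 + 0 = 10

10 inversions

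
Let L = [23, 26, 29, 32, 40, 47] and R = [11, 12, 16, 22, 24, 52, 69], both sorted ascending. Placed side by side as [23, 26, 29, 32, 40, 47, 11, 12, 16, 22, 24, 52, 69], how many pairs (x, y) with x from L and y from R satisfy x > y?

29 cross-inversions

Take each right-half value and tally the left-half values above it:
r = 11: 23, 26, 29, 32, 40, 47 → 6
r = 12: 23, 26, 29, 32, 40, 47 → 6
r = 16: 23, 26, 29, 32, 40, 47 → 6
r = 22: 23, 26, 29, 32, 40, 47 → 6
r = 24: 26, 29, 32, 40, 47 → 5
r = 52: none → 0
r = 69: none → 0
Cross-inversions: 6 + 6 + 6 + 6 + 5 + 0 + 0 = 29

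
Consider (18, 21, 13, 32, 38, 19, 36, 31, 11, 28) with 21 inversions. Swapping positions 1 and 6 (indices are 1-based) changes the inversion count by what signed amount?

Positions 1 and 6 hold 18 and 19; after swapping, the array is [19, 21, 13, 32, 38, 18, 36, 31, 11, 28].
For each element, count later entries that are smaller:
19 → 13, 18, 11 → 3
21 → 13, 18, 11 → 3
13 → 11 → 1
32 → 18, 31, 11, 28 → 4
38 → 18, 36, 31, 11, 28 → 5
18 → 11 → 1
36 → 31, 11, 28 → 3
31 → 11, 28 → 2
11 → none → 0
28 → none → 0
Sum: 3 + 3 + 1 + 4 + 5 + 1 + 3 + 2 + 0 + 0 = 22
Change: 22 − 21 = +1

+1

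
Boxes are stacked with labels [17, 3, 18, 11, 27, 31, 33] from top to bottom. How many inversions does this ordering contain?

3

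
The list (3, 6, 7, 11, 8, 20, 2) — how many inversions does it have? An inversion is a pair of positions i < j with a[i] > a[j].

7

Inversion pairs (indices are 0-based):
(0,6): 3 > 2
(1,6): 6 > 2
(2,6): 7 > 2
(3,4): 11 > 8
(3,6): 11 > 2
(4,6): 8 > 2
(5,6): 20 > 2
That's 7 pairs.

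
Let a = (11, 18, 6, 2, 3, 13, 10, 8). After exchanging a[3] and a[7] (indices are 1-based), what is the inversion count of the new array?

Positions 3 and 7 hold 6 and 10; after swapping, the array is [11, 18, 10, 2, 3, 13, 6, 8].
Element-by-element contributions:
11 → 10, 2, 3, 6, 8 → 5
18 → 10, 2, 3, 13, 6, 8 → 6
10 → 2, 3, 6, 8 → 4
2 → none → 0
3 → none → 0
13 → 6, 8 → 2
6 → none → 0
8 → none → 0
Sum: 5 + 6 + 4 + 0 + 0 + 2 + 0 + 0 = 17

17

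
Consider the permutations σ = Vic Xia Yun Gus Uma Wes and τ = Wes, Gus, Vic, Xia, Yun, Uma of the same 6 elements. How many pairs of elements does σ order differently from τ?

8

Assign each item its position (1..6) in the first ordering, then rewrite the second ordering as that position sequence:
positions: Vic→1, Xia→2, Yun→3, Gus→4, Uma→5, Wes→6
second ordering as positions: [6, 4, 1, 2, 3, 5]
Discordant pairs = inversions in this position sequence.
6: 4, 1, 2, 3, 5 → 5
4: 1, 2, 3 → 3
1: 0
2: 0
3: 0
5: 0
Total: 5 + 3 + 0 + 0 + 0 + 0 = 8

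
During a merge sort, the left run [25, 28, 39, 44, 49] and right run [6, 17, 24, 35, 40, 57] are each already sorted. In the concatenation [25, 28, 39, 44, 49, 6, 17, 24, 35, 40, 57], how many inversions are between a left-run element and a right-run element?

Split inversions: 20

Count, for every r in R, how many entries of L exceed r:
r = 6: 25, 28, 39, 44, 49 → 5
r = 17: 25, 28, 39, 44, 49 → 5
r = 24: 25, 28, 39, 44, 49 → 5
r = 35: 39, 44, 49 → 3
r = 40: 44, 49 → 2
r = 57: none → 0
Cross-inversions: 5 + 5 + 5 + 3 + 2 + 0 = 20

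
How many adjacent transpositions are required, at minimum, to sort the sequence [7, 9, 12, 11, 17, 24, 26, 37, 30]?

The minimum number of adjacent swaps to sort an array equals its inversion count, since every such swap removes exactly one inversion.
Count inversions — for each element, later elements that are smaller:
7: none → 0
9: none → 0
12: 11 → 1
11: none → 0
17: none → 0
24: none → 0
26: none → 0
37: 30 → 1
30: none → 0
Total inversions: 0 + 0 + 1 + 0 + 0 + 0 + 0 + 1 + 0 = 2

There are 2 adjacent swaps.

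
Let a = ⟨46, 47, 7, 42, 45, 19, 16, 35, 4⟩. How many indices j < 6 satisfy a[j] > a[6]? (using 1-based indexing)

4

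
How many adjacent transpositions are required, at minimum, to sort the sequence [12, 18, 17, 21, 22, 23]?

Swaps: 1

The minimum number of adjacent swaps to sort an array equals its inversion count, since every such swap removes exactly one inversion.
Count inversions — for each element, later elements that are smaller:
12: none → 0
18: 17 → 1
17: none → 0
21: none → 0
22: none → 0
23: none → 0
Total inversions: 0 + 1 + 0 + 0 + 0 + 0 = 1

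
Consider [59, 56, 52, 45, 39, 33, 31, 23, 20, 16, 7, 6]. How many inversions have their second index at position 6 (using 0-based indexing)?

6

The element at index 6 is 31.
Elements before it: 59, 56, 52, 45, 39, 33
Those larger than 31: 59, 56, 52, 45, 39, 33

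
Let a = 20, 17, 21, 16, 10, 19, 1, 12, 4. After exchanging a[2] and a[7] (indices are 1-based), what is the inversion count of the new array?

23 inversions

Positions 2 and 7 hold 17 and 1; after swapping, the array is [20, 1, 21, 16, 10, 19, 17, 12, 4].
Element-by-element contributions:
20 → 1, 16, 10, 19, 17, 12, 4 → 7
1 → none → 0
21 → 16, 10, 19, 17, 12, 4 → 6
16 → 10, 12, 4 → 3
10 → 4 → 1
19 → 17, 12, 4 → 3
17 → 12, 4 → 2
12 → 4 → 1
4 → none → 0
Sum: 7 + 0 + 6 + 3 + 1 + 3 + 2 + 1 + 0 = 23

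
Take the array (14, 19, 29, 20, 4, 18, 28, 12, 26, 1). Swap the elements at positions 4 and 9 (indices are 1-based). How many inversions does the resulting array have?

27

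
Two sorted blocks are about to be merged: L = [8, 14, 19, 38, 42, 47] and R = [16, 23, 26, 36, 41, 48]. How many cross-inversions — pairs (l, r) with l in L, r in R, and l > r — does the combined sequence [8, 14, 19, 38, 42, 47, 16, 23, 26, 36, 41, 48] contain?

There are 15 cross-inversions.

For each element r of the right run, count left-run elements greater than r:
r = 16: 19, 38, 42, 47 → 4
r = 23: 38, 42, 47 → 3
r = 26: 38, 42, 47 → 3
r = 36: 38, 42, 47 → 3
r = 41: 42, 47 → 2
r = 48: none → 0
Cross-inversions: 4 + 3 + 3 + 3 + 2 + 0 = 15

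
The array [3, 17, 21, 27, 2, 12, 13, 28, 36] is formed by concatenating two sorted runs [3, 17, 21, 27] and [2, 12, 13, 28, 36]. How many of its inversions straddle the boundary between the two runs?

Count, for every r in R, how many entries of L exceed r:
r = 2: 3, 17, 21, 27 → 4
r = 12: 17, 21, 27 → 3
r = 13: 17, 21, 27 → 3
r = 28: none → 0
r = 36: none → 0
Cross-inversions: 4 + 3 + 3 + 0 + 0 = 10

10 split inversions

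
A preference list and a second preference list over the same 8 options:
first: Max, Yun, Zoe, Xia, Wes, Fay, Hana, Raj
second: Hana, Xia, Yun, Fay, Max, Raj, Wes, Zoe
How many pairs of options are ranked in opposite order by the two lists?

16 pairs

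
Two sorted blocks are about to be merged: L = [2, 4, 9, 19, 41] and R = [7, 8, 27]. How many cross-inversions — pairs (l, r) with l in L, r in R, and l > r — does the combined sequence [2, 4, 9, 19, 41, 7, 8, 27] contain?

For each element r of the right run, count left-run elements greater than r:
r = 7: 9, 19, 41 → 3
r = 8: 9, 19, 41 → 3
r = 27: 41 → 1
Cross-inversions: 3 + 3 + 1 = 7

7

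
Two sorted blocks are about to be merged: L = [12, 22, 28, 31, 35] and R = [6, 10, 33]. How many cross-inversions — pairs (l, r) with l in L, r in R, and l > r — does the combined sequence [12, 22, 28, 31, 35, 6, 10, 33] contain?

Take each right-half value and tally the left-half values above it:
r = 6: 12, 22, 28, 31, 35 → 5
r = 10: 12, 22, 28, 31, 35 → 5
r = 33: 35 → 1
Cross-inversions: 5 + 5 + 1 = 11

There are 11 split inversions.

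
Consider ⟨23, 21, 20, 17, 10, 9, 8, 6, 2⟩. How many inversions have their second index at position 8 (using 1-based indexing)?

7

The element at index 8 is 6.
Elements before it: 23, 21, 20, 17, 10, 9, 8
Those larger than 6: 23, 21, 20, 17, 10, 9, 8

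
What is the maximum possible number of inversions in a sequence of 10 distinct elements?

A reversed (strictly descending) arrangement makes every pair an inversion, giving C(10, 2) inversions.
C(10, 2) = 10·9/2 = 45

45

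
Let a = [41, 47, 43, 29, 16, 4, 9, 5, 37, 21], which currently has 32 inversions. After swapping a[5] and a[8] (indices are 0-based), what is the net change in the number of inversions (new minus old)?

+5

Positions 5 and 8 hold 4 and 37; after swapping, the array is [41, 47, 43, 29, 16, 37, 9, 5, 4, 21].
Element-by-element contributions:
41: 7
47: 8
43: 7
29: 5
16: 3
37: 4
9: 2
5: 1
4: 0
21: 0
Sum: 7 + 8 + 7 + 5 + 3 + 4 + 2 + 1 + 0 + 0 = 37
Change: 37 − 32 = +5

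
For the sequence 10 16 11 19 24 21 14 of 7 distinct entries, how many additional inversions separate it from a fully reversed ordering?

15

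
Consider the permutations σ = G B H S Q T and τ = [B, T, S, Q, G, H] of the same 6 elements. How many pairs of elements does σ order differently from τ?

9 discordant pairs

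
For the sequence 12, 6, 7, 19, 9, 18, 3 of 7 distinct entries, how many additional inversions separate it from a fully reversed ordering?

10

Maximum inversions for 7 distinct elements is C(7, 2) = 7·6/2 = 21.
Current inversions — for each element, count later smaller elements:
12: 4
6: 1
7: 1
19: 3
9: 1
18: 1
3: 0
Current total: 4 + 1 + 1 + 3 + 1 + 1 + 0 = 11
Shortfall: 21 − 11 = 10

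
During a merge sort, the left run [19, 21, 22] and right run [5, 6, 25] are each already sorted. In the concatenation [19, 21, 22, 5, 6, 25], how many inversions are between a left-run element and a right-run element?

Cross-inversions: 6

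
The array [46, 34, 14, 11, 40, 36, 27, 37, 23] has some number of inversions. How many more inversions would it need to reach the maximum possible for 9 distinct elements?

15

Maximum inversions for 9 distinct elements is C(9, 2) = 9·8/2 = 36.
Current inversions — for each element, count later smaller elements:
46: 8
34: 4
14: 1
11: 0
40: 4
36: 2
27: 1
37: 1
23: 0
Current total: 8 + 4 + 1 + 0 + 4 + 2 + 1 + 1 + 0 = 21
Shortfall: 36 − 21 = 15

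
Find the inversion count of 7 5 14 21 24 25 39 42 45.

Element-by-element contributions:
7 → 5 → 1
5 → none → 0
14 → none → 0
21 → none → 0
24 → none → 0
25 → none → 0
39 → none → 0
42 → none → 0
45 → none → 0
Sum: 1 + 0 + 0 + 0 + 0 + 0 + 0 + 0 + 0 = 1

Inversions: 1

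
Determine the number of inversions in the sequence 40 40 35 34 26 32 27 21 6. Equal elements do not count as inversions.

Inversions: 33

For each element, count later entries that are smaller:
40: 7
40: 7
35: 6
34: 5
26: 2
32: 3
27: 2
21: 1
6: 0
Sum: 7 + 7 + 6 + 5 + 2 + 3 + 2 + 1 + 0 = 33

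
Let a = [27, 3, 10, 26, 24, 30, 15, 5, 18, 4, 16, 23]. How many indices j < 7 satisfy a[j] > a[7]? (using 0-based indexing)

6

The element at index 7 is 5.
Elements before it: 27, 3, 10, 26, 24, 30, 15
Those larger than 5: 27, 10, 26, 24, 30, 15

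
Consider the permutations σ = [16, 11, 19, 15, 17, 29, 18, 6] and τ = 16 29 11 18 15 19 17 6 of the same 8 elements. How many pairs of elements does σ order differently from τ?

8 discordant pairs

Assign each item its position (1..8) in the first ordering, then rewrite the second ordering as that position sequence:
positions: 16→1, 11→2, 19→3, 15→4, 17→5, 29→6, 18→7, 6→8
second ordering as positions: [1, 6, 2, 7, 4, 3, 5, 8]
Discordant pairs = inversions in this position sequence.
1: 0
6: 2, 4, 3, 5 → 4
2: 0
7: 4, 3, 5 → 3
4: 3 → 1
3: 0
5: 0
8: 0
Total: 0 + 4 + 0 + 3 + 1 + 0 + 0 + 0 = 8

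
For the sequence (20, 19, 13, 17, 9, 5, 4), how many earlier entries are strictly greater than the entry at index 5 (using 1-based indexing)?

4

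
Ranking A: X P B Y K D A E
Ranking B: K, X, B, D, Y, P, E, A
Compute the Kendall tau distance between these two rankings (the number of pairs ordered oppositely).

9

Assign each item its position (1..8) in the first ordering, then rewrite the second ordering as that position sequence:
positions: X→1, P→2, B→3, Y→4, K→5, D→6, A→7, E→8
second ordering as positions: [5, 1, 3, 6, 4, 2, 8, 7]
Discordant pairs = inversions in this position sequence.
5: 1, 3, 4, 2 → 4
1: 0
3: 2 → 1
6: 4, 2 → 2
4: 2 → 1
2: 0
8: 7 → 1
7: 0
Total: 4 + 0 + 1 + 2 + 1 + 0 + 1 + 0 = 9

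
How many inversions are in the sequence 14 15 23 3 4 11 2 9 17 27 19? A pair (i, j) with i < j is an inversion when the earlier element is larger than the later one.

Sweep left to right; for each value list the smaller values that follow it:
14: 5
15: 5
23: 7
3: 1
4: 1
11: 2
2: 0
9: 0
17: 0
27: 1
19: 0
Sum: 5 + 5 + 7 + 1 + 1 + 2 + 0 + 0 + 0 + 1 + 0 = 22

Inversions: 22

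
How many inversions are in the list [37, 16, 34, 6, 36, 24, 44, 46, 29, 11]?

There are 22 out-of-order pairs.

Element-by-element contributions:
37: 7
16: 2
34: 4
6: 0
36: 3
24: 1
44: 2
46: 2
29: 1
11: 0
Sum: 7 + 2 + 4 + 0 + 3 + 1 + 2 + 2 + 1 + 0 = 22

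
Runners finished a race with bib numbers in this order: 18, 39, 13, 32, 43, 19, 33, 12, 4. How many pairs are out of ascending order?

23

Sweep left to right; for each value list the smaller values that follow it:
18 → 13, 12, 4 → 3
39 → 13, 32, 19, 33, 12, 4 → 6
13 → 12, 4 → 2
32 → 19, 12, 4 → 3
43 → 19, 33, 12, 4 → 4
19 → 12, 4 → 2
33 → 12, 4 → 2
12 → 4 → 1
4 → none → 0
Sum: 3 + 6 + 2 + 3 + 4 + 2 + 2 + 1 + 0 = 23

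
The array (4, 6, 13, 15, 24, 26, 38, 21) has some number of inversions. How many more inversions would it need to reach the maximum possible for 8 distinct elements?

25 inversions short

Maximum inversions for 8 distinct elements is C(8, 2) = 8·7/2 = 28.
Current inversions — for each element, count later smaller elements:
4: 0
6: 0
13: 0
15: 0
24: 1
26: 1
38: 1
21: 0
Current total: 0 + 0 + 0 + 0 + 1 + 1 + 1 + 0 = 3
Shortfall: 28 − 3 = 25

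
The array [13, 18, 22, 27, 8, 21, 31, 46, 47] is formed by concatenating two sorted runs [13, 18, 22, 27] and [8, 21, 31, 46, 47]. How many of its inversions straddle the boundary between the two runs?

Cross-inversions: 6

Take each right-half value and tally the left-half values above it:
r = 8: 13, 18, 22, 27 → 4
r = 21: 22, 27 → 2
r = 31: none → 0
r = 46: none → 0
r = 47: none → 0
Cross-inversions: 4 + 2 + 0 + 0 + 0 = 6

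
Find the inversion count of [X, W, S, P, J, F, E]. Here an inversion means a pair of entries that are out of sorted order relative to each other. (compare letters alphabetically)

21

Sweep left to right; for each value list the smaller values that follow it:
X → W, S, P, J, F, E → 6
W → S, P, J, F, E → 5
S → P, J, F, E → 4
P → J, F, E → 3
J → F, E → 2
F → E → 1
E → none → 0
Sum: 6 + 5 + 4 + 3 + 2 + 1 + 0 = 21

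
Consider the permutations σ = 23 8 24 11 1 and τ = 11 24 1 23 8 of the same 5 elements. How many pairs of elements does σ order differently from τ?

7 discordant pairs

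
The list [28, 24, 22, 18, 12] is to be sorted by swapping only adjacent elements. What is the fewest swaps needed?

Minimum adjacent swaps = number of inversions (each swap of adjacent out-of-order elements removes one inversion and no swap can remove more).
Count inversions — for each element, later elements that are smaller:
28: 24, 22, 18, 12 → 4
24: 22, 18, 12 → 3
22: 18, 12 → 2
18: 12 → 1
12: none → 0
Total inversions: 4 + 3 + 2 + 1 + 0 = 10

Adjacent swaps: 10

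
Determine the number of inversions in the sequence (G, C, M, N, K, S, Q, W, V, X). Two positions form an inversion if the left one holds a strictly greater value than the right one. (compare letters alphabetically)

Count, for each position, how many later elements it exceeds:
G → C → 1
C → none → 0
M → K → 1
N → K → 1
K → none → 0
S → Q → 1
Q → none → 0
W → V → 1
V → none → 0
X → none → 0
Sum: 1 + 0 + 1 + 1 + 0 + 1 + 0 + 1 + 0 + 0 = 5

5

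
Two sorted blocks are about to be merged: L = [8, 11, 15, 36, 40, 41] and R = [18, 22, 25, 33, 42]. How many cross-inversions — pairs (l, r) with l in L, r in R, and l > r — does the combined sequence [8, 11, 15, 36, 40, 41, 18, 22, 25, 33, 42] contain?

Count, for every r in R, how many entries of L exceed r:
r = 18: 36, 40, 41 → 3
r = 22: 36, 40, 41 → 3
r = 25: 36, 40, 41 → 3
r = 33: 36, 40, 41 → 3
r = 42: none → 0
Cross-inversions: 3 + 3 + 3 + 3 + 0 = 12

There are 12 cross-inversions.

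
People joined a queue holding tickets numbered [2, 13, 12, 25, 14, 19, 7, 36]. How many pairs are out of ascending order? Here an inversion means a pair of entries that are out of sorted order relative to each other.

Count, for each position, how many later elements it exceeds:
2 → none → 0
13 → 12, 7 → 2
12 → 7 → 1
25 → 14, 19, 7 → 3
14 → 7 → 1
19 → 7 → 1
7 → none → 0
36 → none → 0
Sum: 0 + 2 + 1 + 3 + 1 + 1 + 0 + 0 = 8

There are 8 inversions.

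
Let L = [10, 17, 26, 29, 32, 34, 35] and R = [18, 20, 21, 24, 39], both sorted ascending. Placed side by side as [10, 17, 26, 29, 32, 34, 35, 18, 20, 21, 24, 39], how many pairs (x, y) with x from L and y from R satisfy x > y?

20

For each element r of the right run, count left-run elements greater than r:
r = 18: 26, 29, 32, 34, 35 → 5
r = 20: 26, 29, 32, 34, 35 → 5
r = 21: 26, 29, 32, 34, 35 → 5
r = 24: 26, 29, 32, 34, 35 → 5
r = 39: none → 0
Cross-inversions: 5 + 5 + 5 + 5 + 0 = 20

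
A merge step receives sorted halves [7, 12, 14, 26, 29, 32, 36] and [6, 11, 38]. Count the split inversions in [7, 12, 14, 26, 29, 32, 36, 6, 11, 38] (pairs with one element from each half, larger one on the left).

13 cross-inversions

For each element r of the right run, count left-run elements greater than r:
r = 6: 7, 12, 14, 26, 29, 32, 36 → 7
r = 11: 12, 14, 26, 29, 32, 36 → 6
r = 38: none → 0
Cross-inversions: 7 + 6 + 0 = 13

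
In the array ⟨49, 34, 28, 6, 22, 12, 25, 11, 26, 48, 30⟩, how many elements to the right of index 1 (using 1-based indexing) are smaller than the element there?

The element at index 1 is 49.
Elements after it: 34, 28, 6, 22, 12, 25, 11, 26, 48, 30
Those smaller than 49: 34, 28, 6, 22, 12, 25, 11, 26, 48, 30

10 such elements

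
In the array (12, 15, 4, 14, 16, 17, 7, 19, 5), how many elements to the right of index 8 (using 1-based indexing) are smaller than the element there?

1

The element at index 8 is 19.
Elements after it: 5
Those smaller than 19: 5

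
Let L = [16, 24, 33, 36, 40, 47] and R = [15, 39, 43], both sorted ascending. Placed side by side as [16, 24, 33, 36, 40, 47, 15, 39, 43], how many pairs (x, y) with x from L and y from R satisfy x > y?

For each element r of the right run, count left-run elements greater than r:
r = 15: 16, 24, 33, 36, 40, 47 → 6
r = 39: 40, 47 → 2
r = 43: 47 → 1
Cross-inversions: 6 + 2 + 1 = 9

9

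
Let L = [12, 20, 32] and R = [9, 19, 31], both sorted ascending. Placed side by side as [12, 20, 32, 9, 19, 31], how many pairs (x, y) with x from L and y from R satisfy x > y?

For each element r of the right run, count left-run elements greater than r:
r = 9: 12, 20, 32 → 3
r = 19: 20, 32 → 2
r = 31: 32 → 1
Cross-inversions: 3 + 2 + 1 = 6

6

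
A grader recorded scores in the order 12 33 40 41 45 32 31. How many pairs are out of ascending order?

Listing every pair i<j with a[i]>a[j] (using 0-based positions):
(1,5): 33 > 32
(1,6): 33 > 31
(2,5): 40 > 32
(2,6): 40 > 31
(3,5): 41 > 32
(3,6): 41 > 31
(4,5): 45 > 32
(4,6): 45 > 31
(5,6): 32 > 31
That's 9 pairs.

9 inversions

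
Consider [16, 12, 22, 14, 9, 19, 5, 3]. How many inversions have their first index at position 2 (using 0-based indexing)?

5

The element at index 2 is 22.
Elements after it: 14, 9, 19, 5, 3
Those smaller than 22: 14, 9, 19, 5, 3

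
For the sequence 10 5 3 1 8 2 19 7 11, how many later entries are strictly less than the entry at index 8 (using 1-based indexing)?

0

The element at index 8 is 7.
Elements after it: 11
None of them are smaller than 7.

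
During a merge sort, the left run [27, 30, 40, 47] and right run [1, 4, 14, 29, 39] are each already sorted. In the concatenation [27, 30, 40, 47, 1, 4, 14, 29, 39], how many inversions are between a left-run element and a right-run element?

Count, for every r in R, how many entries of L exceed r:
r = 1: 27, 30, 40, 47 → 4
r = 4: 27, 30, 40, 47 → 4
r = 14: 27, 30, 40, 47 → 4
r = 29: 30, 40, 47 → 3
r = 39: 40, 47 → 2
Cross-inversions: 4 + 4 + 4 + 3 + 2 = 17

17 cross-inversions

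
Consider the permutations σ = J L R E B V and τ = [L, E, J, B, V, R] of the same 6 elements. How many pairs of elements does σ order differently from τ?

Assign each item its position (1..6) in the first ordering, then rewrite the second ordering as that position sequence:
positions: J→1, L→2, R→3, E→4, B→5, V→6
second ordering as positions: [2, 4, 1, 5, 6, 3]
Discordant pairs = inversions in this position sequence.
2: 1 → 1
4: 1, 3 → 2
1: 0
5: 3 → 1
6: 3 → 1
3: 0
Total: 1 + 2 + 0 + 1 + 1 + 0 = 5

There are 5 discordant pairs.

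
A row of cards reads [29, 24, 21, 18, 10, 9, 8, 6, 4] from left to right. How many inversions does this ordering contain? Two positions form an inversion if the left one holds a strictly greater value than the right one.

For each element, count later entries that are smaller:
29 → 24, 21, 18, 10, 9, 8, 6, 4 → 8
24 → 21, 18, 10, 9, 8, 6, 4 → 7
21 → 18, 10, 9, 8, 6, 4 → 6
18 → 10, 9, 8, 6, 4 → 5
10 → 9, 8, 6, 4 → 4
9 → 8, 6, 4 → 3
8 → 6, 4 → 2
6 → 4 → 1
4 → none → 0
Sum: 8 + 7 + 6 + 5 + 4 + 3 + 2 + 1 + 0 = 36

36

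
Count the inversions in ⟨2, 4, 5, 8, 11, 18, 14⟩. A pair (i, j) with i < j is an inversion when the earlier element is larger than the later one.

Out-of-order index pairs (0-indexed):
(5,6): 18 > 14
That's 1 pair.

There is 1 out-of-order pair.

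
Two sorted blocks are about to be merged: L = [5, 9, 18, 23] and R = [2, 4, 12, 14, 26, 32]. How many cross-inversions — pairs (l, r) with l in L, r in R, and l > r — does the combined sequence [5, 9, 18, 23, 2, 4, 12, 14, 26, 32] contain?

There are 12 cross-inversions.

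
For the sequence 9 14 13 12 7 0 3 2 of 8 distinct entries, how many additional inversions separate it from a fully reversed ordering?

5 inversions short

Maximum inversions for 8 distinct elements is C(8, 2) = 8·7/2 = 28.
Current inversions — for each element, count later smaller elements:
9: 4
14: 6
13: 5
12: 4
7: 3
0: 0
3: 1
2: 0
Current total: 4 + 6 + 5 + 4 + 3 + 0 + 1 + 0 = 23
Shortfall: 28 − 23 = 5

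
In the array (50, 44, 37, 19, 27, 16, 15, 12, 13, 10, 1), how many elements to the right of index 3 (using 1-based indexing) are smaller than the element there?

8

The element at index 3 is 37.
Elements after it: 19, 27, 16, 15, 12, 13, 10, 1
Those smaller than 37: 19, 27, 16, 15, 12, 13, 10, 1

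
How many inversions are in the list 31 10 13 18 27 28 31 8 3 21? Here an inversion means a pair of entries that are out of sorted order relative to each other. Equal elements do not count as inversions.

24 inversions

Element-by-element contributions:
31: 8
10: 2
13: 2
18: 2
27: 3
28: 3
31: 3
8: 1
3: 0
21: 0
Sum: 8 + 2 + 2 + 2 + 3 + 3 + 3 + 1 + 0 + 0 = 24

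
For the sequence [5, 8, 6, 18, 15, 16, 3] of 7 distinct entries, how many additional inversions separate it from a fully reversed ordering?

Maximum inversions for 7 distinct elements is C(7, 2) = 7·6/2 = 21.
Current inversions — for each element, count later smaller elements:
5: 1
8: 2
6: 1
18: 3
15: 1
16: 1
3: 0
Current total: 1 + 2 + 1 + 3 + 1 + 1 + 0 = 9
Shortfall: 21 − 9 = 12

12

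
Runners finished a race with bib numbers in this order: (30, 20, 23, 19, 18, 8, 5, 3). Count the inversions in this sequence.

Sweep left to right; for each value list the smaller values that follow it:
30: 7
20: 5
23: 5
19: 4
18: 3
8: 2
5: 1
3: 0
Sum: 7 + 5 + 5 + 4 + 3 + 2 + 1 + 0 = 27

27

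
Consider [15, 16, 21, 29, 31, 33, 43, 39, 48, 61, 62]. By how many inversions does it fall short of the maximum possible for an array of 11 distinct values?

54 inversions short

Maximum inversions for 11 distinct elements is C(11, 2) = 11·10/2 = 55.
Current inversions — for each element, count later smaller elements:
15: 0
16: 0
21: 0
29: 0
31: 0
33: 0
43: 1
39: 0
48: 0
61: 0
62: 0
Current total: 0 + 0 + 0 + 0 + 0 + 0 + 1 + 0 + 0 + 0 + 0 = 1
Shortfall: 55 − 1 = 54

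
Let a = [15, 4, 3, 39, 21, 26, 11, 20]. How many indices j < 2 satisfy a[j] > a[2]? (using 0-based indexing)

The element at index 2 is 3.
Elements before it: 15, 4
Those larger than 3: 15, 4

2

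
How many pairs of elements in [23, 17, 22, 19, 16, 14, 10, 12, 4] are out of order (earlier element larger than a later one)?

For each element, count later entries that are smaller:
23 → 17, 22, 19, 16, 14, 10, 12, 4 → 8
17 → 16, 14, 10, 12, 4 → 5
22 → 19, 16, 14, 10, 12, 4 → 6
19 → 16, 14, 10, 12, 4 → 5
16 → 14, 10, 12, 4 → 4
14 → 10, 12, 4 → 3
10 → 4 → 1
12 → 4 → 1
4 → none → 0
Sum: 8 + 5 + 6 + 5 + 4 + 3 + 1 + 1 + 0 = 33

33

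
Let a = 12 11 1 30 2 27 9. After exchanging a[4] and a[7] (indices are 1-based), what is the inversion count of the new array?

Positions 4 and 7 hold 30 and 9; after swapping, the array is [12, 11, 1, 9, 2, 27, 30].
For each element, count later entries that are smaller:
12: 4
11: 3
1: 0
9: 1
2: 0
27: 0
30: 0
Sum: 4 + 3 + 0 + 1 + 0 + 0 + 0 = 8

There are 8 inversions.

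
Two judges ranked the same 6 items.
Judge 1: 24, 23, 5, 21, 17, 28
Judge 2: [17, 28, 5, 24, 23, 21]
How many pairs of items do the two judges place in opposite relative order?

Assign each item its position (1..6) in the first ordering, then rewrite the second ordering as that position sequence:
positions: 24→1, 23→2, 5→3, 21→4, 17→5, 28→6
second ordering as positions: [5, 6, 3, 1, 2, 4]
Discordant pairs = inversions in this position sequence.
5: 3, 1, 2, 4 → 4
6: 3, 1, 2, 4 → 4
3: 1, 2 → 2
1: 0
2: 0
4: 0
Total: 4 + 4 + 2 + 0 + 0 + 0 = 10

10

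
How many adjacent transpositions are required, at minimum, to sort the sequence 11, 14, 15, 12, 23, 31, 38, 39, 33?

4

Each adjacent swap fixes exactly one inversion, so the minimum swap count equals the number of inversions.
Count inversions — for each element, later elements that are smaller:
11: none → 0
14: 12 → 1
15: 12 → 1
12: none → 0
23: none → 0
31: none → 0
38: 33 → 1
39: 33 → 1
33: none → 0
Total inversions: 0 + 1 + 1 + 0 + 0 + 0 + 1 + 1 + 0 = 4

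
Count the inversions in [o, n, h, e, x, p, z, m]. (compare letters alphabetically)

12 out-of-order pairs

Count, for each position, how many later elements it exceeds:
o: 4
n: 3
h: 1
e: 0
x: 2
p: 1
z: 1
m: 0
Sum: 4 + 3 + 1 + 0 + 2 + 1 + 1 + 0 = 12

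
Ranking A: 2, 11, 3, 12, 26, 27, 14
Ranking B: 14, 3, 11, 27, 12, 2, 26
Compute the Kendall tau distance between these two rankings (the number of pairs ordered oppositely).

Assign each item its position (1..7) in the first ordering, then rewrite the second ordering as that position sequence:
positions: 2→1, 11→2, 3→3, 12→4, 26→5, 27→6, 14→7
second ordering as positions: [7, 3, 2, 6, 4, 1, 5]
Discordant pairs = inversions in this position sequence.
7: 3, 2, 6, 4, 1, 5 → 6
3: 2, 1 → 2
2: 1 → 1
6: 4, 1, 5 → 3
4: 1 → 1
1: 0
5: 0
Total: 6 + 2 + 1 + 3 + 1 + 0 + 0 = 13

13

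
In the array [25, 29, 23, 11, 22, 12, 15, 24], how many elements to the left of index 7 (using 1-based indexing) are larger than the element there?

The element at index 7 is 15.
Elements before it: 25, 29, 23, 11, 22, 12
Those larger than 15: 25, 29, 23, 22

4 such elements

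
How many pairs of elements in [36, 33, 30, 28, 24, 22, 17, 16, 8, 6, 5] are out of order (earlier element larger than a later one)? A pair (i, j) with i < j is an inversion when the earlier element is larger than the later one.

Sweep left to right; for each value list the smaller values that follow it:
36: 10
33: 9
30: 8
28: 7
24: 6
22: 5
17: 4
16: 3
8: 2
6: 1
5: 0
Sum: 10 + 9 + 8 + 7 + 6 + 5 + 4 + 3 + 2 + 1 + 0 = 55

55 inversions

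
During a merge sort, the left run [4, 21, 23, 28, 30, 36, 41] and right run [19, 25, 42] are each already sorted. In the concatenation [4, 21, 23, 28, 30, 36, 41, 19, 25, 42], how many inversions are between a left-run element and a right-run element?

Take each right-half value and tally the left-half values above it:
r = 19: 21, 23, 28, 30, 36, 41 → 6
r = 25: 28, 30, 36, 41 → 4
r = 42: none → 0
Cross-inversions: 6 + 4 + 0 = 10

10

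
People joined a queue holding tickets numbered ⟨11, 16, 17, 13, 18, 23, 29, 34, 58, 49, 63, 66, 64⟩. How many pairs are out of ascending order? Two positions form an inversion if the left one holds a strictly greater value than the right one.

For each element, count later entries that are smaller:
11 → none → 0
16 → 13 → 1
17 → 13 → 1
13 → none → 0
18 → none → 0
23 → none → 0
29 → none → 0
34 → none → 0
58 → 49 → 1
49 → none → 0
63 → none → 0
66 → 64 → 1
64 → none → 0
Sum: 0 + 1 + 1 + 0 + 0 + 0 + 0 + 0 + 1 + 0 + 0 + 1 + 0 = 4

4 inversions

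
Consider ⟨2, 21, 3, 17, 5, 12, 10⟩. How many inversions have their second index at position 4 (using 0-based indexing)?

2

The element at index 4 is 5.
Elements before it: 2, 21, 3, 17
Those larger than 5: 21, 17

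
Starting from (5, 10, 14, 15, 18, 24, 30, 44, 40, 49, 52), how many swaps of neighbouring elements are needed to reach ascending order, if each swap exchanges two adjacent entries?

1 adjacent swap

The minimum number of adjacent swaps to sort an array equals its inversion count, since every such swap removes exactly one inversion.
Count inversions — for each element, later elements that are smaller:
5: none → 0
10: none → 0
14: none → 0
15: none → 0
18: none → 0
24: none → 0
30: none → 0
44: 40 → 1
40: none → 0
49: none → 0
52: none → 0
Total inversions: 0 + 0 + 0 + 0 + 0 + 0 + 0 + 1 + 0 + 0 + 0 = 1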